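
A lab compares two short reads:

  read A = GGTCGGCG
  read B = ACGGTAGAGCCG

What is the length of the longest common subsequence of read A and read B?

Pick G (read A #1, read B #3) → G (read A #2, read B #4) → T (read A #3, read B #5) → G (read A #5, read B #7) → G (read A #6, read B #9) → C (read A #7, read B #11) → G (read A #8, read B #12); all 7 bases appear in both, in order. The LCS DP gives dp[8][12] = 7, so this is optimal.

7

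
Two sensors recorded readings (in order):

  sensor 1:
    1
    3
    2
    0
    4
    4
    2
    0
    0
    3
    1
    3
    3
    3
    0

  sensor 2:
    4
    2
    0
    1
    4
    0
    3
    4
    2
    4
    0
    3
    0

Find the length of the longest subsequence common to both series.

8

Match 2 (sensor 1 #3, sensor 2 #2), 0 (sensor 1 #4, sensor 2 #3), 4 (sensor 1 #5, sensor 2 #5), 4 (sensor 1 #6, sensor 2 #8), 2 (sensor 1 #7, sensor 2 #9), 0 (sensor 1 #9, sensor 2 #11), 3 (sensor 1 #14, sensor 2 #12), 0 (sensor 1 #15, sensor 2 #13) — 8 values in the same relative order in both, and the DP table's final entry dp[15][13] is also 8, so no common subsequence is longer.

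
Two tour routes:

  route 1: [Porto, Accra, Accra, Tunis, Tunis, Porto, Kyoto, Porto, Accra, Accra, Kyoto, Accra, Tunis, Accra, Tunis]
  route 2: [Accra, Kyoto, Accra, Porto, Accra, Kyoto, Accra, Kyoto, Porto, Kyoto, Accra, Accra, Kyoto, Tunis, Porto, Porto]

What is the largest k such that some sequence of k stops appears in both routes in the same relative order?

Match Porto at route 1[1]=route 2[4], then Accra at route 1[2]=route 2[5], then Accra at route 1[3]=route 2[7], then Porto at route 1[6]=route 2[9], then Kyoto at route 1[7]=route 2[10], then Accra at route 1[9]=route 2[11], then Accra at route 1[10]=route 2[12], then Kyoto at route 1[11]=route 2[13], then Tunis at route 1[13]=route 2[14] — 9 stops in the same relative order in both. The LCS DP gives dp[15][16] = 9, so this is optimal.

9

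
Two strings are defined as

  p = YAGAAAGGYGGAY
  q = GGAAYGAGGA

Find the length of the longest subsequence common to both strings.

7

Let dp[i][j] be the LCS length of the first i characters of p and the first j characters of q. dp[i][j] = dp[i-1][j-1]+1 when the i-th and j-th characters match, else max(dp[i-1][j], dp[i][j-1]).
    ·  G  G  A  A  Y  G  A  G  G  A
 ·  0  0  0  0  0  0  0  0  0  0  0
 Y  0  0  0  0  0  1  1  1  1  1  1
 A  0  0  0  1  1  1  1  2  2  2  2
 G  0  1  1  1  1  1  2  2  3  3  3
 A  0  1  1  2  2  2  2  3  3  3  4
 A  0  1  1  2  3  3  3  3  3  3  4
 A  0  1  1  2  3  3  3  4  4  4  4
 G  0  1  2  2  3  3  4  4  5  5  5
 G  0  1  2  2  3  3  4  4  5  6  6
 Y  0  1  2  2  3  4  4  4  5  6  6
 G  0  1  2  2  3  4  5  5  5  6  6
 G  0  1  2  2  3  4  5  5  6  6  6
 A  0  1  2  3  3  4  5  6  6  6  7
 Y  0  1  2  3  3  4  5  6  6  6  7
dp[13][10] = 7. One LCS (by backtracking along matches): GAAAGGA.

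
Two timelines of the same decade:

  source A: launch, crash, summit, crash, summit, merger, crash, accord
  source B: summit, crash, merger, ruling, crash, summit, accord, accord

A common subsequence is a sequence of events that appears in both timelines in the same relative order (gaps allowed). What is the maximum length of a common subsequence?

Taking summit at source A[3]=source B[1], then crash at source A[4]=source B[2], then merger at source A[6]=source B[3], then crash at source A[7]=source B[5], then accord at source A[8]=source B[8] gives a common subsequence of length 5. dp[8][8] = 5 confirms this is the maximum.

5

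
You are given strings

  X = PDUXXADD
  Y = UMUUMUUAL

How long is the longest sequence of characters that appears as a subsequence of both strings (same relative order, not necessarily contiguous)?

One common subsequence of length 2: U [3,7], A [6,8]. Since dp[8][9] = 2, nothing longer is possible.

2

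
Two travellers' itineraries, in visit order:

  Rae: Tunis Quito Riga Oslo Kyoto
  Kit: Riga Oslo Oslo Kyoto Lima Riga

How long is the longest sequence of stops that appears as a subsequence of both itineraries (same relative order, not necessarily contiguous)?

3

One common subsequence of length 3: Riga (Rae #3, Kit #1) → Oslo (Rae #4, Kit #3) → Kyoto (Rae #5, Kit #4). The LCS DP gives dp[5][6] = 3, so this is optimal.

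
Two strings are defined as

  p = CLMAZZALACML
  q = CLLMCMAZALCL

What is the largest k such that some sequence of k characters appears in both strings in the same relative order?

Taking C [1,1] → L [2,3] → M [3,6] → A [4,7] → Z [6,8] → A [7,9] → L [8,10] → C [10,11] → L [12,12] gives a common subsequence of length 9. The LCS DP gives dp[12][12] = 9, so this is optimal.

9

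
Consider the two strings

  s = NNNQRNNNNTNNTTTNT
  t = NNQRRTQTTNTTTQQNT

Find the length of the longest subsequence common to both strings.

Match N (s #2, t #1), then N (s #3, t #2), then Q (s #4, t #3), then R (s #5, t #5), then T (s #10, t #9), then N (s #12, t #10), then T (s #13, t #11), then T (s #14, t #12), then T (s #15, t #13), then N (s #16, t #16), then T (s #17, t #17) — 11 characters in the same relative order in both. Since dp[17][17] = 11, nothing longer is possible.

11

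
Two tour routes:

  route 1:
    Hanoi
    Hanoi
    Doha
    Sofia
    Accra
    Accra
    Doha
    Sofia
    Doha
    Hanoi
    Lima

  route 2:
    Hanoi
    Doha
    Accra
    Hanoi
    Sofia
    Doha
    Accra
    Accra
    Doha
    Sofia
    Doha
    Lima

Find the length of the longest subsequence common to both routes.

Match Hanoi at route 1[1]=route 2[1], Hanoi at route 1[2]=route 2[4], Doha at route 1[3]=route 2[6], Accra at route 1[5]=route 2[7], Accra at route 1[6]=route 2[8], Doha at route 1[7]=route 2[9], Sofia at route 1[8]=route 2[10], Doha at route 1[9]=route 2[11], Lima at route 1[11]=route 2[12] — 9 stops in the same relative order in both, and the DP table's final entry dp[11][12] is also 9, so no common subsequence is longer.

9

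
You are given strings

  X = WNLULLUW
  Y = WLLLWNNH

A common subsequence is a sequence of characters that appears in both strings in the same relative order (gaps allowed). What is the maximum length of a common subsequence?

5

Pick W [1,1], then L [3,2], then L [5,3], then L [6,4], then W [8,5]; all 5 characters appear in both, in order. dp[8][8] = 5 confirms this is the maximum.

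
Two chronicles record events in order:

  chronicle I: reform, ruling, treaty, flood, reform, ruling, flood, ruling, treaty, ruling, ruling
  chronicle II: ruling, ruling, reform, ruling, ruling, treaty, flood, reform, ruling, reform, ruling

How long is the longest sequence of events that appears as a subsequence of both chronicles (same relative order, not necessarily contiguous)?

7

Match reform at chronicle I[1]=chronicle II[3], then ruling at chronicle I[2]=chronicle II[5], then treaty at chronicle I[3]=chronicle II[6], then flood at chronicle I[4]=chronicle II[7], then reform at chronicle I[5]=chronicle II[8], then ruling at chronicle I[6]=chronicle II[9], then ruling at chronicle I[11]=chronicle II[11] — 7 events in the same relative order in both. The LCS DP gives dp[11][11] = 7, so this is optimal.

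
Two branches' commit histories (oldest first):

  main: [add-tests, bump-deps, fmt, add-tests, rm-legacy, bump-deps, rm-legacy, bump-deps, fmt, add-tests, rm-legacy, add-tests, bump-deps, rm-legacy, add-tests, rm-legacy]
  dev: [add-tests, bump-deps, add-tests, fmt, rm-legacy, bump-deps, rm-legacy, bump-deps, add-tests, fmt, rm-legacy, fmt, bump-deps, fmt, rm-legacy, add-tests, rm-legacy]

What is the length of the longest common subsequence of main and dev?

Match add-tests at main[1]=dev[1], bump-deps at main[2]=dev[2], fmt at main[3]=dev[4], rm-legacy at main[5]=dev[5], bump-deps at main[6]=dev[6], rm-legacy at main[7]=dev[7], bump-deps at main[8]=dev[8], fmt at main[9]=dev[10], rm-legacy at main[11]=dev[11], bump-deps at main[13]=dev[13], rm-legacy at main[14]=dev[15], add-tests at main[15]=dev[16], rm-legacy at main[16]=dev[17] — 13 commits in the same relative order in both. The LCS DP gives dp[16][17] = 13, so this is optimal.

13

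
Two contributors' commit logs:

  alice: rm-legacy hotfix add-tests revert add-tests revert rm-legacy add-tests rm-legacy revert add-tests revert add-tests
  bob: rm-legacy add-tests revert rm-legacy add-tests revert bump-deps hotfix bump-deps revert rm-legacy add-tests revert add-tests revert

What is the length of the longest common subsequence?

Match rm-legacy at alice[1]=bob[1] → add-tests at alice[3]=bob[2] → revert at alice[4]=bob[3] → add-tests at alice[5]=bob[5] → revert at alice[6]=bob[10] → rm-legacy at alice[7]=bob[11] → add-tests at alice[8]=bob[12] → revert at alice[10]=bob[13] → add-tests at alice[11]=bob[14] → revert at alice[12]=bob[15] — 10 commits in the same relative order in both, and the DP table's final entry dp[13][15] is also 10, so no common subsequence is longer.

10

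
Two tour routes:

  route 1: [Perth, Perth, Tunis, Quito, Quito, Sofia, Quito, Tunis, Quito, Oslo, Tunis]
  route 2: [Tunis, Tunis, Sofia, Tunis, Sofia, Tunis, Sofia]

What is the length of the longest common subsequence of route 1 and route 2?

4

Taking Tunis (route 1 #3, route 2 #2), then Sofia (route 1 #6, route 2 #3), then Tunis (route 1 #8, route 2 #4), then Tunis (route 1 #11, route 2 #6) gives a common subsequence of length 4. dp[11][7] = 4 confirms this is the maximum.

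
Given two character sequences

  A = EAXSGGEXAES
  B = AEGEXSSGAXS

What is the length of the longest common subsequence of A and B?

6

Match E (A #1, B #4), X (A #3, B #5), S (A #4, B #7), G (A #5, B #8), X (A #8, B #10), S (A #11, B #11) — 6 characters in the same relative order in both. Since dp[11][11] = 6, nothing longer is possible.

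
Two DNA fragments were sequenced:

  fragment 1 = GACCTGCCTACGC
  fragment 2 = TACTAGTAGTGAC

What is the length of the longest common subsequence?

Pick A at fragment 1[2]=fragment 2[2], C at fragment 1[4]=fragment 2[3], T at fragment 1[5]=fragment 2[4], G at fragment 1[6]=fragment 2[6], T at fragment 1[9]=fragment 2[7], A at fragment 1[10]=fragment 2[8], G at fragment 1[12]=fragment 2[11], C at fragment 1[13]=fragment 2[13]; all 8 bases appear in both, in order. dp[13][13] = 8 confirms this is the maximum.

8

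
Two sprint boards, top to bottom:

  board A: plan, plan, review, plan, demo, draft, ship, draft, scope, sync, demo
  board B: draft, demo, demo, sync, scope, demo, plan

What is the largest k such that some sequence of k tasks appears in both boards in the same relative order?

One common subsequence of length 3: demo at board A[5]=board B[3] → scope at board A[9]=board B[5] → demo at board A[11]=board B[6]. dp[11][7] = 3 confirms this is the maximum.

3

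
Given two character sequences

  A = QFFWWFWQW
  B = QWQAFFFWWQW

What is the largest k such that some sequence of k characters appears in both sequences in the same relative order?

7

Pick Q [1,3], F [2,6], F [3,7], W [5,8], W [7,9], Q [8,10], W [9,11]; all 7 characters appear in both, in order. The LCS DP gives dp[9][11] = 7, so this is optimal.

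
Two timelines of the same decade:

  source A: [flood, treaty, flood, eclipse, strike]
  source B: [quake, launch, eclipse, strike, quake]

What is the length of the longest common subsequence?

2

Match eclipse at source A[4]=source B[3]; then strike at source A[5]=source B[4] — 2 events in the same relative order in both. Since dp[5][5] = 2, nothing longer is possible.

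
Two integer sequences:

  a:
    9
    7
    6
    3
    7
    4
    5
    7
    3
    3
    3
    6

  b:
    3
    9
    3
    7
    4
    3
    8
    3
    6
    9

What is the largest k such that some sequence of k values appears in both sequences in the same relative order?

7

Taking 9 at a[1]=b[2], 3 at a[4]=b[3], 7 at a[5]=b[4], 4 at a[6]=b[5], 3 at a[9]=b[6], 3 at a[11]=b[8], 6 at a[12]=b[9] gives a common subsequence of length 7. dp[12][10] = 7 confirms this is the maximum.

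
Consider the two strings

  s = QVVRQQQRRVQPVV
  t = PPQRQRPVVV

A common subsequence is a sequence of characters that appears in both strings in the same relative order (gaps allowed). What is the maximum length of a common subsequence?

7

Let dp[i][j] be the LCS length of the first i characters of s and the first j characters of t. dp[i][j] = dp[i-1][j-1]+1 when the i-th and j-th characters match, else max(dp[i-1][j], dp[i][j-1]).
    ·  P  P  Q  R  Q  R  P  V  V  V
 ·  0  0  0  0  0  0  0  0  0  0  0
 Q  0  0  0  1  1  1  1  1  1  1  1
 V  0  0  0  1  1  1  1  1  2  2  2
 V  0  0  0  1  1  1  1  1  2  3  3
 R  0  0  0  1  2  2  2  2  2  3  3
 Q  0  0  0  1  2  3  3  3  3  3  3
 Q  0  0  0  1  2  3  3  3  3  3  3
 Q  0  0  0  1  2  3  3  3  3  3  3
 R  0  0  0  1  2  3  4  4  4  4  4
 R  0  0  0  1  2  3  4  4  4  4  4
 V  0  0  0  1  2  3  4  4  5  5  5
 Q  0  0  0  1  2  3  4  4  5  5  5
 P  0  1  1  1  2  3  4  5  5  5  5
 V  0  1  1  1  2  3  4  5  6  6  6
 V  0  1  1  1  2  3  4  5  6  7  7
dp[14][10] = 7. One LCS (by backtracking along matches): QRQRVVV.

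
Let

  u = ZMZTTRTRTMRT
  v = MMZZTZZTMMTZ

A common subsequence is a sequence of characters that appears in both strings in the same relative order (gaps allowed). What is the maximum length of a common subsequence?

6

Pick Z [1,3]; then Z [3,4]; then T [4,5]; then T [5,8]; then M [10,10]; then T [12,11]; all 6 characters appear in both, in order. dp[12][12] = 6 confirms this is the maximum.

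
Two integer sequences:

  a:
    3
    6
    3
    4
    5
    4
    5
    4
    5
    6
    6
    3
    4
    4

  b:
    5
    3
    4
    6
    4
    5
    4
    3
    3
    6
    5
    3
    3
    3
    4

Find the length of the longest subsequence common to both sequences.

8

Pick 3 [1,2]; then 6 [2,4]; then 4 [4,5]; then 5 [5,6]; then 4 [6,7]; then 5 [7,11]; then 3 [12,14]; then 4 [14,15]; all 8 values appear in both, in order. The LCS DP gives dp[14][15] = 8, so this is optimal.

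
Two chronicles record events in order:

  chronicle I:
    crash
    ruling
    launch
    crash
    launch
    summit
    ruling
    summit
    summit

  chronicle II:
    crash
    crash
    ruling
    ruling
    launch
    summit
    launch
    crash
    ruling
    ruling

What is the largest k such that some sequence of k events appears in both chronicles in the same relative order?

5

Pick crash (chronicle I #1, chronicle II #2); then ruling (chronicle I #2, chronicle II #4); then launch (chronicle I #3, chronicle II #7); then crash (chronicle I #4, chronicle II #8); then ruling (chronicle I #7, chronicle II #10); all 5 events appear in both, in order. dp[9][10] = 5 confirms this is the maximum.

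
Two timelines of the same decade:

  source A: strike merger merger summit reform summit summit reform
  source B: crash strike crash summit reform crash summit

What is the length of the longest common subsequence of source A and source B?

4

Pick strike at source A[1]=source B[2], then summit at source A[4]=source B[4], then reform at source A[5]=source B[5], then summit at source A[7]=source B[7]; all 4 events appear in both, in order. dp[8][7] = 4 confirms this is the maximum.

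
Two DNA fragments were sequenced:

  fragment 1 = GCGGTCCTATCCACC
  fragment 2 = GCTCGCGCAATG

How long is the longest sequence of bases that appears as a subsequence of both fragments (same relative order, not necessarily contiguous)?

Taking G at fragment 1[1]=fragment 2[1], C at fragment 1[2]=fragment 2[4], G at fragment 1[3]=fragment 2[5], G at fragment 1[4]=fragment 2[7], C at fragment 1[6]=fragment 2[8], A at fragment 1[9]=fragment 2[10], T at fragment 1[10]=fragment 2[11] gives a common subsequence of length 7. dp[15][12] = 7 confirms this is the maximum.

7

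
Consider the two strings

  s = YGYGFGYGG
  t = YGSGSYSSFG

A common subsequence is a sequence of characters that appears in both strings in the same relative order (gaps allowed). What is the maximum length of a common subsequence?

One common subsequence of length 5: Y (s #1, t #1), G (s #2, t #4), Y (s #3, t #6), F (s #5, t #9), G (s #9, t #10), and the DP table's final entry dp[9][10] is also 5, so no common subsequence is longer.

5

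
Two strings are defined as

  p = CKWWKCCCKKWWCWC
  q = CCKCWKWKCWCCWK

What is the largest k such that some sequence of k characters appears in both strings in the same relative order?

Match C (p #1, q #2) → K (p #2, q #3) → W (p #3, q #5) → W (p #4, q #7) → K (p #5, q #8) → C (p #6, q #9) → C (p #7, q #11) → C (p #8, q #12) → K (p #10, q #14) — 9 characters in the same relative order in both. The LCS DP gives dp[15][14] = 9, so this is optimal.

9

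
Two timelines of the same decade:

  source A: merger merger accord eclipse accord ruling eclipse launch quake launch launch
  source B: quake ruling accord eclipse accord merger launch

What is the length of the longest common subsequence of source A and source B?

4

Match accord [3,3], then eclipse [4,4], then accord [5,5], then launch [11,7] — 4 events in the same relative order in both. Since dp[11][7] = 4, nothing longer is possible.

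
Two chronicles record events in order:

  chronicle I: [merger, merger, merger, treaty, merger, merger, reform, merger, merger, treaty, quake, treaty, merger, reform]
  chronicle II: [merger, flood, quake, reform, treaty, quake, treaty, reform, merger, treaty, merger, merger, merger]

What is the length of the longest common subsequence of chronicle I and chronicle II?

6

One common subsequence of length 6: merger (chronicle I #1, chronicle II #1); then merger (chronicle I #3, chronicle II #9); then treaty (chronicle I #4, chronicle II #10); then merger (chronicle I #8, chronicle II #11); then merger (chronicle I #9, chronicle II #12); then merger (chronicle I #13, chronicle II #13). Since dp[14][13] = 6, nothing longer is possible.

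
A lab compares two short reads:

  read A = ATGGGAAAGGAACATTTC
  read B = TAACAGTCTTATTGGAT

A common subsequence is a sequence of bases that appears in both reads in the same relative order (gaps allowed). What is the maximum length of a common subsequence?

10

Taking T at read A[2]=read B[1], then A at read A[6]=read B[2], then A at read A[7]=read B[3], then A at read A[8]=read B[5], then G at read A[9]=read B[6], then C at read A[13]=read B[8], then A at read A[14]=read B[11], then T at read A[15]=read B[12], then T at read A[16]=read B[13], then T at read A[17]=read B[17] gives a common subsequence of length 10. The LCS DP gives dp[18][17] = 10, so this is optimal.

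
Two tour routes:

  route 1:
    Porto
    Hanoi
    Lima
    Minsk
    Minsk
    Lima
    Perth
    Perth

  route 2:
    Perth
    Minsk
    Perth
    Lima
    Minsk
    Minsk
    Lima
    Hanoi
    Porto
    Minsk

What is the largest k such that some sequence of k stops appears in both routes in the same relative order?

Taking Lima at route 1[3]=route 2[4]; then Minsk at route 1[4]=route 2[5]; then Minsk at route 1[5]=route 2[6]; then Lima at route 1[6]=route 2[7] gives a common subsequence of length 4. dp[8][10] = 4 confirms this is the maximum.

4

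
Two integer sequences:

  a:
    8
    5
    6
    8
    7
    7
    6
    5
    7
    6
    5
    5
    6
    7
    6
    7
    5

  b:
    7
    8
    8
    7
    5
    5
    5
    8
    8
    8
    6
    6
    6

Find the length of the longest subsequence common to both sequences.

Taking 8 (a #1, b #2), then 8 (a #4, b #3), then 7 (a #6, b #4), then 5 (a #8, b #5), then 5 (a #11, b #6), then 5 (a #12, b #7), then 6 (a #13, b #12), then 6 (a #15, b #13) gives a common subsequence of length 8. dp[17][13] = 8 confirms this is the maximum.

8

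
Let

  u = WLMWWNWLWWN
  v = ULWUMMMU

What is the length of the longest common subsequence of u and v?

2

One common subsequence of length 2: W [1,3], M [3,7]. dp[11][8] = 2 confirms this is the maximum.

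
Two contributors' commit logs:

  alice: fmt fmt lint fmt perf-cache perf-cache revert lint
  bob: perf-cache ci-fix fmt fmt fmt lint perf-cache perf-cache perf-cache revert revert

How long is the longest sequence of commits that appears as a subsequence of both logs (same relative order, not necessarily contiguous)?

Pick fmt [1,4], fmt [2,5], lint [3,6], perf-cache [5,8], perf-cache [6,9], revert [7,11]; all 6 commits appear in both, in order. Since dp[8][11] = 6, nothing longer is possible.

6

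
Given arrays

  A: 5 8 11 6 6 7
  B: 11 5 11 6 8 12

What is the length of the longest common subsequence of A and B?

Let dp[i][j] be the LCS length of the first i values of A and the first j values of B. dp[i][j] = dp[i-1][j-1]+1 when the i-th and j-th values match, else max(dp[i-1][j], dp[i][j-1]).
    · 11  5 11  6  8 12
 ·  0  0  0  0  0  0  0
 5  0  0  1  1  1  1  1
 8  0  0  1  1  1  2  2
11  0  1  1  2  2  2  2
 6  0  1  1  2  3  3  3
 6  0  1  1  2  3  3  3
 7  0  1  1  2  3  3  3
dp[6][6] = 3. One LCS (by backtracking along matches): 5, 11, 6.

3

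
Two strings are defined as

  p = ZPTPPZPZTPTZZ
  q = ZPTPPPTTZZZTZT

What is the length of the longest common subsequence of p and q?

10

Pick Z (p #1, q #1); then P (p #2, q #2); then T (p #3, q #3); then P (p #4, q #4); then P (p #5, q #5); then P (p #7, q #6); then T (p #9, q #7); then T (p #11, q #8); then Z (p #12, q #11); then Z (p #13, q #13); all 10 characters appear in both, in order. dp[13][14] = 10 confirms this is the maximum.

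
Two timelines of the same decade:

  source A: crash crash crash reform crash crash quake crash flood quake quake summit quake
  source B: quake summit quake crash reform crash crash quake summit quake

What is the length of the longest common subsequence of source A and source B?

Pick crash at source A[3]=source B[4], reform at source A[4]=source B[5], crash at source A[6]=source B[6], crash at source A[8]=source B[7], quake at source A[11]=source B[8], summit at source A[12]=source B[9], quake at source A[13]=source B[10]; all 7 events appear in both, in order. The LCS DP gives dp[13][10] = 7, so this is optimal.

7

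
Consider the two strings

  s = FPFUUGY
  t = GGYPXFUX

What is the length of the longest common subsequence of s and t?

Match P at s[2]=t[4], F at s[3]=t[6], U at s[4]=t[7] — 3 characters in the same relative order in both. The LCS DP gives dp[7][8] = 3, so this is optimal.

3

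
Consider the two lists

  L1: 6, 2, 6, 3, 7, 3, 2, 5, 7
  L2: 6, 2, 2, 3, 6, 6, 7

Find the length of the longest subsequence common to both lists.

Match 6 (L1 #1, L2 #1) → 2 (L1 #2, L2 #3) → 6 (L1 #3, L2 #6) → 7 (L1 #9, L2 #7) — 4 values in the same relative order in both. dp[9][7] = 4 confirms this is the maximum.

4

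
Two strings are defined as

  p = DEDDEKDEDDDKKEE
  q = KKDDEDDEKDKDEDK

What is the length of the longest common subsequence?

10

Match D at p[1]=q[4], then E at p[2]=q[5], then D at p[3]=q[6], then D at p[4]=q[7], then E at p[5]=q[8], then K at p[6]=q[11], then D at p[7]=q[12], then E at p[8]=q[13], then D at p[11]=q[14], then K at p[13]=q[15] — 10 characters in the same relative order in both, and the DP table's final entry dp[15][15] is also 10, so no common subsequence is longer.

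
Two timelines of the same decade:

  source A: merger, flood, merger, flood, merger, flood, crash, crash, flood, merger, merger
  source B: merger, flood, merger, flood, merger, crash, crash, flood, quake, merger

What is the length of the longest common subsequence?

9

One common subsequence of length 9: merger (source A #1, source B #1); then flood (source A #2, source B #2); then merger (source A #3, source B #3); then flood (source A #4, source B #4); then merger (source A #5, source B #5); then crash (source A #7, source B #6); then crash (source A #8, source B #7); then flood (source A #9, source B #8); then merger (source A #11, source B #10). The LCS DP gives dp[11][10] = 9, so this is optimal.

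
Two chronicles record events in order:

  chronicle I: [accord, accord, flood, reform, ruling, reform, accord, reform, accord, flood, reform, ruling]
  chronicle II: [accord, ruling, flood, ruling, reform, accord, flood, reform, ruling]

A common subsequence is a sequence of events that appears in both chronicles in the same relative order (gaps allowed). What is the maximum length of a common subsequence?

8

Match accord (chronicle I #1, chronicle II #1), flood (chronicle I #3, chronicle II #3), ruling (chronicle I #5, chronicle II #4), reform (chronicle I #8, chronicle II #5), accord (chronicle I #9, chronicle II #6), flood (chronicle I #10, chronicle II #7), reform (chronicle I #11, chronicle II #8), ruling (chronicle I #12, chronicle II #9) — 8 events in the same relative order in both. dp[12][9] = 8 confirms this is the maximum.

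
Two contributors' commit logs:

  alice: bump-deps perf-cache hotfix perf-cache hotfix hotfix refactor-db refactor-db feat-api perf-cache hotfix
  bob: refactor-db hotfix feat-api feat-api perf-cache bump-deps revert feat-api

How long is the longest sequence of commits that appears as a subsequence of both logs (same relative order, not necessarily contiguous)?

Taking hotfix at alice[3]=bob[2]; then perf-cache at alice[4]=bob[5]; then feat-api at alice[9]=bob[8] gives a common subsequence of length 3. The LCS DP gives dp[11][8] = 3, so this is optimal.

3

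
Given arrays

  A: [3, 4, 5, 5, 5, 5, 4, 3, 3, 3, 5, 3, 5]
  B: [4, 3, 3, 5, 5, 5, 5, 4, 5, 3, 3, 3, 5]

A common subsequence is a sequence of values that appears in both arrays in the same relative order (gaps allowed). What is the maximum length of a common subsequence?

10

Taking 3 (A #1, B #3); then 5 (A #3, B #4); then 5 (A #4, B #5); then 5 (A #5, B #6); then 5 (A #6, B #7); then 4 (A #7, B #8); then 3 (A #9, B #10); then 3 (A #10, B #11); then 3 (A #12, B #12); then 5 (A #13, B #13) gives a common subsequence of length 10. dp[13][13] = 10 confirms this is the maximum.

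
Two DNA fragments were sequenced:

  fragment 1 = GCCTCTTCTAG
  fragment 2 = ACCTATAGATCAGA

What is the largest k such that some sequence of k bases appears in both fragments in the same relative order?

One common subsequence of length 8: C (fragment 1 #2, fragment 2 #2), then C (fragment 1 #3, fragment 2 #3), then T (fragment 1 #4, fragment 2 #4), then T (fragment 1 #6, fragment 2 #6), then T (fragment 1 #7, fragment 2 #10), then C (fragment 1 #8, fragment 2 #11), then A (fragment 1 #10, fragment 2 #12), then G (fragment 1 #11, fragment 2 #13). dp[11][14] = 8 confirms this is the maximum.

8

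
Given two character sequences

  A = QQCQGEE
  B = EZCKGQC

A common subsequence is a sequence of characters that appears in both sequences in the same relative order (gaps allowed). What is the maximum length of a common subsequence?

Let dp[i][j] be the LCS length of the first i characters of A and the first j characters of B. dp[i][j] = dp[i-1][j-1]+1 when the i-th and j-th characters match, else max(dp[i-1][j], dp[i][j-1]).
    ·  E  Z  C  K  G  Q  C
 ·  0  0  0  0  0  0  0  0
 Q  0  0  0  0  0  0  1  1
 Q  0  0  0  0  0  0  1  1
 C  0  0  0  1  1  1  1  2
 Q  0  0  0  1  1  1  2  2
 G  0  0  0  1  1  2  2  2
 E  0  1  1  1  1  2  2  2
 E  0  1  1  1  1  2  2  2
dp[7][7] = 2. One LCS (by backtracking along matches): QC.

2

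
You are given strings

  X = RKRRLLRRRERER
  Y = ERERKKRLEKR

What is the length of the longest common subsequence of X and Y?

Let dp[i][j] be the LCS length of the first i characters of X and the first j characters of Y. dp[i][j] = dp[i-1][j-1]+1 when the i-th and j-th characters match, else max(dp[i-1][j], dp[i][j-1]).
    ·  E  R  E  R  K  K  R  L  E  K  R
 ·  0  0  0  0  0  0  0  0  0  0  0  0
 R  0  0  1  1  1  1  1  1  1  1  1  1
 K  0  0  1  1  1  2  2  2  2  2  2  2
 R  0  0  1  1  2  2  2  3  3  3  3  3
 R  0  0  1  1  2  2  2  3  3  3  3  4
 L  0  0  1  1  2  2  2  3  4  4  4  4
 L  0  0  1  1  2  2  2  3  4  4  4  4
 R  0  0  1  1  2  2  2  3  4  4  4  5
 R  0  0  1  1  2  2  2  3  4  4  4  5
 R  0  0  1  1  2  2  2  3  4  4  4  5
 E  0  1  1  2  2  2  2  3  4  5  5  5
 R  0  1  2  2  3  3  3  3  4  5  5  6
 E  0  1  2  3  3  3  3  3  4  5  5  6
 R  0  1  2  3  4  4  4  4  4  5  5  6
dp[13][11] = 6. One LCS (by backtracking along matches): RKRLER.

6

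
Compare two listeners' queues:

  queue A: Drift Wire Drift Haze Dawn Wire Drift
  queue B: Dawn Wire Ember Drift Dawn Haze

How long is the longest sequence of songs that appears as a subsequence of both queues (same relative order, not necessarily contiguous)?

3

One common subsequence of length 3: Wire (queue A #2, queue B #2), then Drift (queue A #3, queue B #4), then Haze (queue A #4, queue B #6). dp[7][6] = 3 confirms this is the maximum.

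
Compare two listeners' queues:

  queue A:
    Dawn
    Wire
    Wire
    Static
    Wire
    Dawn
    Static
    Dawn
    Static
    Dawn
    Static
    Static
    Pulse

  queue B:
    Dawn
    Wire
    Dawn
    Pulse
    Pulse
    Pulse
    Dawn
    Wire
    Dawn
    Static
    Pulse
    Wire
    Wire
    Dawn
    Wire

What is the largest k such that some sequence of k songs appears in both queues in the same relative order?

7

Pick Dawn at queue A[1]=queue B[1], Wire at queue A[5]=queue B[2], Dawn at queue A[6]=queue B[3], Dawn at queue A[8]=queue B[7], Dawn at queue A[10]=queue B[9], Static at queue A[12]=queue B[10], Pulse at queue A[13]=queue B[11]; all 7 songs appear in both, in order. The LCS DP gives dp[13][15] = 7, so this is optimal.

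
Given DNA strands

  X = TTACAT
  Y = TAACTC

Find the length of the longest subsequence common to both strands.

Taking T (X #1, Y #1); then A (X #3, Y #3); then C (X #4, Y #4); then T (X #6, Y #5) gives a common subsequence of length 4, and the DP table's final entry dp[6][6] is also 4, so no common subsequence is longer.

4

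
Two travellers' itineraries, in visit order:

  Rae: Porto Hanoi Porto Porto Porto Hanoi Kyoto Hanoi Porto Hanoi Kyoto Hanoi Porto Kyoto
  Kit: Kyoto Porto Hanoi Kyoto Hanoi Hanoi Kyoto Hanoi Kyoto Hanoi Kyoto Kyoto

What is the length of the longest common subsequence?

One common subsequence of length 8: Porto [1,2]; then Hanoi [2,5]; then Hanoi [6,6]; then Kyoto [7,7]; then Hanoi [8,8]; then Hanoi [10,10]; then Kyoto [11,11]; then Kyoto [14,12], and the DP table's final entry dp[14][12] is also 8, so no common subsequence is longer.

8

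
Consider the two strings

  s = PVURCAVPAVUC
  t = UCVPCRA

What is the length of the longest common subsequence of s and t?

Let dp[i][j] be the LCS length of the first i characters of s and the first j characters of t. dp[i][j] = dp[i-1][j-1]+1 when the i-th and j-th characters match, else max(dp[i-1][j], dp[i][j-1]).
    ·  U  C  V  P  C  R  A
 ·  0  0  0  0  0  0  0  0
 P  0  0  0  0  1  1  1  1
 V  0  0  0  1  1  1  1  1
 U  0  1  1  1  1  1  1  1
 R  0  1  1  1  1  1  2  2
 C  0  1  2  2  2  2  2  2
 A  0  1  2  2  2  2  2  3
 V  0  1  2  3  3  3  3  3
 P  0  1  2  3  4  4  4  4
 A  0  1  2  3  4  4  4  5
 V  0  1  2  3  4  4  4  5
 U  0  1  2  3  4  4  4  5
 C  0  1  2  3  4  5  5  5
dp[12][7] = 5. One LCS (by backtracking along matches): UCVPA.

5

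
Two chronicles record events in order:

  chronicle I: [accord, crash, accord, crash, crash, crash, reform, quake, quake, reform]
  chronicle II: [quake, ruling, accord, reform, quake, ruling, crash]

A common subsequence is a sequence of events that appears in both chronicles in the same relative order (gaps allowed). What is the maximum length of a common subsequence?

3

Taking accord (chronicle I #3, chronicle II #3), then reform (chronicle I #7, chronicle II #4), then quake (chronicle I #8, chronicle II #5) gives a common subsequence of length 3, and the DP table's final entry dp[10][7] is also 3, so no common subsequence is longer.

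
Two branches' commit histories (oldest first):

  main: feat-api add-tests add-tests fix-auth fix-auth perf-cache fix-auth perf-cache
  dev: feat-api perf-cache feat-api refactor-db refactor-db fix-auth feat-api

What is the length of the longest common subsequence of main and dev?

3

Pick feat-api (main #1, dev #1) → perf-cache (main #6, dev #2) → fix-auth (main #7, dev #6); all 3 commits appear in both, in order. dp[8][7] = 3 confirms this is the maximum.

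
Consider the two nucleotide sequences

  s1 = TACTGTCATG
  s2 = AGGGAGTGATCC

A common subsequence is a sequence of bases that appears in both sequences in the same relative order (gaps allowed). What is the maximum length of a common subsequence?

Let dp[i][j] be the LCS length of the first i bases of s1 and the first j bases of s2. dp[i][j] = dp[i-1][j-1]+1 when the i-th and j-th bases match, else max(dp[i-1][j], dp[i][j-1]).
    ·  A  G  G  G  A  G  T  G  A  T  C  C
 ·  0  0  0  0  0  0  0  0  0  0  0  0  0
 T  0  0  0  0  0  0  0  1  1  1  1  1  1
 A  0  1  1  1  1  1  1  1  1  2  2  2  2
 C  0  1  1  1  1  1  1  1  1  2  2  3  3
 T  0  1  1  1  1  1  1  2  2  2  3  3  3
 G  0  1  2  2  2  2  2  2  3  3  3  3  3
 T  0  1  2  2  2  2  2  3  3  3  4  4  4
 C  0  1  2  2  2  2  2  3  3  3  4  5  5
 A  0  1  2  2  2  3  3  3  3  4  4  5  5
 T  0  1  2  2  2  3  3  4  4  4  5  5  5
 G  0  1  2  3  3  3  4  4  5  5  5  5  5
dp[10][12] = 5. One LCS (by backtracking along matches): ATGTC.

5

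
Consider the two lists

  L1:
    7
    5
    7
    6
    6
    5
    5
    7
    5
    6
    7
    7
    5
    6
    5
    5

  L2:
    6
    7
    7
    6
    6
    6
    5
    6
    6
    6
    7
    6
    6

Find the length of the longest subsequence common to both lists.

Match 7 (L1 #1, L2 #2), 7 (L1 #3, L2 #3), 6 (L1 #4, L2 #5), 6 (L1 #5, L2 #6), 5 (L1 #6, L2 #7), 7 (L1 #8, L2 #11), 6 (L1 #10, L2 #12), 6 (L1 #14, L2 #13) — 8 values in the same relative order in both. The LCS DP gives dp[16][13] = 8, so this is optimal.

8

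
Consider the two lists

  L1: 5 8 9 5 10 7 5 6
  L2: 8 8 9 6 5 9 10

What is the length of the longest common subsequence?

4

Taking 8 [2,2]; then 9 [3,3]; then 5 [4,5]; then 10 [5,7] gives a common subsequence of length 4. The LCS DP gives dp[8][7] = 4, so this is optimal.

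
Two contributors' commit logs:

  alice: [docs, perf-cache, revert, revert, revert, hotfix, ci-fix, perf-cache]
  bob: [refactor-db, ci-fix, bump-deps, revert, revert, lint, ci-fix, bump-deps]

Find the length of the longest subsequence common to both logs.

Taking revert at alice[3]=bob[4]; then revert at alice[4]=bob[5]; then ci-fix at alice[7]=bob[7] gives a common subsequence of length 3. dp[8][8] = 3 confirms this is the maximum.

3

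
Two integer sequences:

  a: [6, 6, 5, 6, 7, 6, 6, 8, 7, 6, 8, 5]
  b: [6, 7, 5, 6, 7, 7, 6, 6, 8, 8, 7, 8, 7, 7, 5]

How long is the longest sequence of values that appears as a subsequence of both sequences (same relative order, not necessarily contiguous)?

Taking 6 at a[1]=b[1], then 5 at a[3]=b[3], then 6 at a[4]=b[4], then 7 at a[5]=b[6], then 6 at a[6]=b[7], then 6 at a[7]=b[8], then 8 at a[8]=b[10], then 7 at a[9]=b[11], then 8 at a[11]=b[12], then 5 at a[12]=b[15] gives a common subsequence of length 10. Since dp[12][15] = 10, nothing longer is possible.

10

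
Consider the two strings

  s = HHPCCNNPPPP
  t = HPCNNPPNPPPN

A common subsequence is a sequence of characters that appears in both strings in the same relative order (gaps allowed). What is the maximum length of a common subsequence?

9

Taking H at s[2]=t[1]; then P at s[3]=t[2]; then C at s[5]=t[3]; then N at s[6]=t[4]; then N at s[7]=t[5]; then P at s[8]=t[7]; then P at s[9]=t[9]; then P at s[10]=t[10]; then P at s[11]=t[11] gives a common subsequence of length 9. The LCS DP gives dp[11][12] = 9, so this is optimal.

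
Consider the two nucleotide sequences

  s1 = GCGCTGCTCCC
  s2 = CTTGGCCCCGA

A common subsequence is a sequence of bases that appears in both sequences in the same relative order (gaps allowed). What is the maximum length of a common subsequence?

7

Pick C [2,1]; then G [3,4]; then G [6,5]; then C [7,6]; then C [9,7]; then C [10,8]; then C [11,9]; all 7 bases appear in both, in order. Since dp[11][11] = 7, nothing longer is possible.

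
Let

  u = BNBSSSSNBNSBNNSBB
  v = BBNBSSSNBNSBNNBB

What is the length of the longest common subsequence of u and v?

15

Pick B (u #1, v #2), then N (u #2, v #3), then B (u #3, v #4), then S (u #5, v #5), then S (u #6, v #6), then S (u #7, v #7), then N (u #8, v #8), then B (u #9, v #9), then N (u #10, v #10), then S (u #11, v #11), then B (u #12, v #12), then N (u #13, v #13), then N (u #14, v #14), then B (u #16, v #15), then B (u #17, v #16); all 15 characters appear in both, in order, and the DP table's final entry dp[17][16] is also 15, so no common subsequence is longer.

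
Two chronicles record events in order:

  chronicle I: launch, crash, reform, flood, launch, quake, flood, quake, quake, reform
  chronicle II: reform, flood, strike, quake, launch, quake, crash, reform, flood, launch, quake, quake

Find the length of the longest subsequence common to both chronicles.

Taking launch (chronicle I #1, chronicle II #5); then crash (chronicle I #2, chronicle II #7); then reform (chronicle I #3, chronicle II #8); then flood (chronicle I #4, chronicle II #9); then launch (chronicle I #5, chronicle II #10); then quake (chronicle I #8, chronicle II #11); then quake (chronicle I #9, chronicle II #12) gives a common subsequence of length 7. The LCS DP gives dp[10][12] = 7, so this is optimal.

7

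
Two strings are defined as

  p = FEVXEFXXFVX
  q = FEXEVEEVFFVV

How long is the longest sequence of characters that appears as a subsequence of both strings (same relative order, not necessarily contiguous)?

One common subsequence of length 7: F [1,1] → E [2,4] → V [3,5] → E [5,7] → F [6,9] → F [9,10] → V [10,12]. Since dp[11][12] = 7, nothing longer is possible.

7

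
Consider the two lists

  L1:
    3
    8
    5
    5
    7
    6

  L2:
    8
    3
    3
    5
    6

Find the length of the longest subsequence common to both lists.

Let dp[i][j] be the LCS length of the first i values of L1 and the first j values of L2. dp[i][j] = dp[i-1][j-1]+1 when the i-th and j-th values match, else max(dp[i-1][j], dp[i][j-1]).
    ·  8  3  3  5  6
 ·  0  0  0  0  0  0
 3  0  0  1  1  1  1
 8  0  1  1  1  1  1
 5  0  1  1  1  2  2
 5  0  1  1  1  2  2
 7  0  1  1  1  2  2
 6  0  1  1  1  2  3
dp[6][5] = 3. One LCS (by backtracking along matches): 3, 5, 6.

3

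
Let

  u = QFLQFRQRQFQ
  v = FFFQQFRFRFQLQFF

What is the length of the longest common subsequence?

7

Pick Q (u #1, v #5); then F (u #2, v #6); then F (u #5, v #8); then R (u #6, v #9); then Q (u #7, v #11); then Q (u #9, v #13); then F (u #10, v #15); all 7 characters appear in both, in order, and the DP table's final entry dp[11][15] is also 7, so no common subsequence is longer.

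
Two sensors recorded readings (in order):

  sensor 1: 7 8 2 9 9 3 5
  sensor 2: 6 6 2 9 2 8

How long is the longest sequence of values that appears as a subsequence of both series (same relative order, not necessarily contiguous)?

2

Let dp[i][j] be the LCS length of the first i values of sensor 1 and the first j values of sensor 2. dp[i][j] = dp[i-1][j-1]+1 when the i-th and j-th values match, else max(dp[i-1][j], dp[i][j-1]).
    ·  6  6  2  9  2  8
 ·  0  0  0  0  0  0  0
 7  0  0  0  0  0  0  0
 8  0  0  0  0  0  0  1
 2  0  0  0  1  1  1  1
 9  0  0  0  1  2  2  2
 9  0  0  0  1  2  2  2
 3  0  0  0  1  2  2  2
 5  0  0  0  1  2  2  2
dp[7][6] = 2. One LCS (by backtracking along matches): 2, 9.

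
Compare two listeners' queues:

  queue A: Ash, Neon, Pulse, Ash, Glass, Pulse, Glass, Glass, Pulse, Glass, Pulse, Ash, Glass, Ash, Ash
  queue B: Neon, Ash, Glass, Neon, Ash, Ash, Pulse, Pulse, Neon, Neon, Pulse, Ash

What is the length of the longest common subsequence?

7

Taking Ash [1,2]; then Neon [2,4]; then Ash [4,6]; then Pulse [6,7]; then Pulse [9,8]; then Pulse [11,11]; then Ash [15,12] gives a common subsequence of length 7. dp[15][12] = 7 confirms this is the maximum.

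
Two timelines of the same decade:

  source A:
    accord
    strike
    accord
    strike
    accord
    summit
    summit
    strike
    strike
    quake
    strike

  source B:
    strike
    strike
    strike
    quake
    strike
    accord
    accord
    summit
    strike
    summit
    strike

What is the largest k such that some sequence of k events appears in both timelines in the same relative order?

Taking strike (source A #2, source B #5), accord (source A #3, source B #6), accord (source A #5, source B #7), summit (source A #6, source B #8), summit (source A #7, source B #10), strike (source A #11, source B #11) gives a common subsequence of length 6, and the DP table's final entry dp[11][11] is also 6, so no common subsequence is longer.

6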